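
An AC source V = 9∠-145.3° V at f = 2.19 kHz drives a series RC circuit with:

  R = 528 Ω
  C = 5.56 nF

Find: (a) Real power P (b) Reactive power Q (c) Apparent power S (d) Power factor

Step 1 — Angular frequency: ω = 2π·f = 2π·2190 = 1.376e+04 rad/s.
Step 2 — Component impedances:
  R: Z = R = 528 Ω
  C: Z = 1/(jωC) = -j/(ω·C) = 0 - j1.307e+04 Ω
Step 3 — Series combination: Z_total = R + C = 528 - j1.307e+04 Ω = 1.308e+04∠-87.7° Ω.
Step 4 — Source phasor: V = 9∠-145.3° V = -7.399 - j5.124 V.
Step 5 — Current: I = V / Z = 0.0003685 - j0.000581 A = 0.000688∠-57.6° A.
Step 6 — Complex power: S = V·I* = 0.0002499 - j0.006187 VA.
Step 7 — Real power: P = Re(S) = 0.0002499 W.
Step 8 — Reactive power: Q = Im(S) = -0.006187 VAR.
Step 9 — Apparent power: |S| = 0.006192 VA.
Step 10 — Power factor: PF = P/|S| = 0.04036 (leading).

(a) P = 0.0002499 W  (b) Q = -0.006187 VAR  (c) S = 0.006192 VA  (d) PF = 0.04036 (leading)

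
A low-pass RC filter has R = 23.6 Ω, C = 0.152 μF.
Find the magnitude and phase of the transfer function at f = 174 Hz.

Step 1 — Angular frequency: ω = 2π·174 = 1093 rad/s.
Step 2 — Transfer function: H(jω) = 1/(1 + jωRC).
Step 3 — Denominator: 1 + jωRC = 1 + j·1093·23.6·1.52e-07 = 1 + j0.003922.
Step 4 — H = 1 - j0.003922.
Step 5 — Magnitude: |H| = 1 (-0.0 dB); phase: φ = -0.2°.

|H| = 1 (-0.0 dB), φ = -0.2°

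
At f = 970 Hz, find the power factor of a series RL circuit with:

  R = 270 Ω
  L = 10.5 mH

Step 1 — Angular frequency: ω = 2π·f = 2π·970 = 6095 rad/s.
Step 2 — Component impedances:
  R: Z = R = 270 Ω
  L: Z = jωL = j·6095·0.0105 = 0 + j63.99 Ω
Step 3 — Series combination: Z_total = R + L = 270 + j63.99 Ω = 277.5∠13.3° Ω.
Step 4 — Power factor: PF = cos(φ) = Re(Z)/|Z| = 270/277.5 = 0.973.
Step 5 — Type: Im(Z) = 63.99 ⇒ lagging (phase φ = 13.3°).

PF = 0.973 (lagging, φ = 13.3°)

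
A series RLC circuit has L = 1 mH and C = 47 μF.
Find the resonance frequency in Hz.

Step 1 — Resonance condition Im(Z)=0 gives ω₀ = 1/√(LC).
Step 2 — ω₀ = 1/√(0.001·4.7e-05) = 4613 rad/s.
Step 3 — f₀ = ω₀/(2π) = 734.1 Hz.

f₀ = 734.1 Hz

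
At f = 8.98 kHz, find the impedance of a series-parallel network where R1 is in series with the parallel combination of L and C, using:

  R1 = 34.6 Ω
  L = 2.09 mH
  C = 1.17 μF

Step 1 — Angular frequency: ω = 2π·f = 2π·8980 = 5.642e+04 rad/s.
Step 2 — Component impedances:
  R1: Z = R = 34.6 Ω
  L: Z = jωL = j·5.642e+04·0.00209 = 0 + j117.9 Ω
  C: Z = 1/(jωC) = -j/(ω·C) = 0 - j15.15 Ω
Step 3 — Parallel branch: L || C = 1/(1/L + 1/C) = 0 - j17.38 Ω.
Step 4 — Series with R1: Z_total = R1 + (L || C) = 34.6 - j17.38 Ω = 38.72∠-26.7° Ω.

Z = 34.6 - j17.38 Ω = 38.72∠-26.7° Ω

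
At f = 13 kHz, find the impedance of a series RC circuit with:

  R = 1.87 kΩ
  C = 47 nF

Step 1 — Angular frequency: ω = 2π·f = 2π·1.3e+04 = 8.168e+04 rad/s.
Step 2 — Component impedances:
  R: Z = R = 1870 Ω
  C: Z = 1/(jωC) = -j/(ω·C) = 0 - j260.5 Ω
Step 3 — Series combination: Z_total = R + C = 1870 - j260.5 Ω = 1888∠-7.9° Ω.

Z = 1870 - j260.5 Ω = 1888∠-7.9° Ω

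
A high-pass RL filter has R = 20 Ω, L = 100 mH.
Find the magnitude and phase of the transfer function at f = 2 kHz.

Step 1 — Angular frequency: ω = 2π·2000 = 1.257e+04 rad/s.
Step 2 — Transfer function: H(jω) = jωL/(R + jωL).
Step 3 — Numerator jωL = j·1257; denominator R + jωL = 20 + j1257.
Step 4 — H = 0.9997 + j0.01591.
Step 5 — Magnitude: |H| = 0.9999 (-0.0 dB); phase: φ = 0.9°.

|H| = 0.9999 (-0.0 dB), φ = 0.9°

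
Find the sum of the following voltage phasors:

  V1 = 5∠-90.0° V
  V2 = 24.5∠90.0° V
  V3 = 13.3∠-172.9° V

Step 1 — Convert each phasor to rectangular form:
  V1 = 5·(cos(-90.0°) + j·sin(-90.0°)) = 0 - j5 V
  V2 = 24.5·(cos(90.0°) + j·sin(90.0°)) = 0 + j24.5 V
  V3 = 13.3·(cos(-172.9°) + j·sin(-172.9°)) = -13.2 - j1.644 V
Step 2 — Sum components: V_total = -13.2 + j17.86 V.
Step 3 — Convert to polar: |V_total| = 22.2 V, ∠V_total = 126.5°.

V_total = 22.2∠126.5° V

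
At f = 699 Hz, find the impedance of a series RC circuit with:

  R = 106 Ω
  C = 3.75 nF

Step 1 — Angular frequency: ω = 2π·f = 2π·699 = 4392 rad/s.
Step 2 — Component impedances:
  R: Z = R = 106 Ω
  C: Z = 1/(jωC) = -j/(ω·C) = 0 - j6.072e+04 Ω
Step 3 — Series combination: Z_total = R + C = 106 - j6.072e+04 Ω = 6.072e+04∠-89.9° Ω.

Z = 106 - j6.072e+04 Ω = 6.072e+04∠-89.9° Ω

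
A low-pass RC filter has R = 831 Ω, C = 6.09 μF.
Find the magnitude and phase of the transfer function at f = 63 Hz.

Step 1 — Angular frequency: ω = 2π·63 = 395.8 rad/s.
Step 2 — Transfer function: H(jω) = 1/(1 + jωRC).
Step 3 — Denominator: 1 + jωRC = 1 + j·395.8·831·6.09e-06 = 1 + j2.003.
Step 4 — H = 0.1995 - j0.3996.
Step 5 — Magnitude: |H| = 0.4466 (-7.0 dB); phase: φ = -63.5°.

|H| = 0.4466 (-7.0 dB), φ = -63.5°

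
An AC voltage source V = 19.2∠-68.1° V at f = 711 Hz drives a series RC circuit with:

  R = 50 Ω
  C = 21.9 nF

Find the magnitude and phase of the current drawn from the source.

Step 1 — Angular frequency: ω = 2π·f = 2π·711 = 4467 rad/s.
Step 2 — Component impedances:
  R: Z = R = 50 Ω
  C: Z = 1/(jωC) = -j/(ω·C) = 0 - j1.022e+04 Ω
Step 3 — Series combination: Z_total = R + C = 50 - j1.022e+04 Ω = 1.022e+04∠-89.7° Ω.
Step 4 — Source phasor: V = 19.2∠-68.1° V = 7.161 - j17.81 V.
Step 5 — Ohm's law: I = V / Z_total = (7.161 - j17.81) / (50 - j1.022e+04) = 0.001746 + j0.0006921 A.
Step 6 — Convert to polar: |I| = 0.001878 A, ∠I = 21.6°.

I = 0.001878∠21.6° A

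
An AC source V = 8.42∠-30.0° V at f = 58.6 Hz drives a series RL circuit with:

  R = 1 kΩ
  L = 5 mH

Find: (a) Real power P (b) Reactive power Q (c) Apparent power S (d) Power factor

Step 1 — Angular frequency: ω = 2π·f = 2π·58.6 = 368.2 rad/s.
Step 2 — Component impedances:
  R: Z = R = 1000 Ω
  L: Z = jωL = j·368.2·0.005 = 0 + j1.841 Ω
Step 3 — Series combination: Z_total = R + L = 1000 + j1.841 Ω = 1000∠0.1° Ω.
Step 4 — Source phasor: V = 8.42∠-30.0° V = 7.292 - j4.21 V.
Step 5 — Current: I = V / Z = 0.007284 - j0.004223 A = 0.00842∠-30.1° A.
Step 6 — Complex power: S = V·I* = 0.0709 + j0.0001305 VA.
Step 7 — Real power: P = Re(S) = 0.0709 W.
Step 8 — Reactive power: Q = Im(S) = 0.0001305 VAR.
Step 9 — Apparent power: |S| = 0.0709 VA.
Step 10 — Power factor: PF = P/|S| = 1 (lagging).

(a) P = 0.0709 W  (b) Q = 0.0001305 VAR  (c) S = 0.0709 VA  (d) PF = 1 (lagging)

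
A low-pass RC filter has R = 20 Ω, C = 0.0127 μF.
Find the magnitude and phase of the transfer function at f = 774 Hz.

Step 1 — Angular frequency: ω = 2π·774 = 4863 rad/s.
Step 2 — Transfer function: H(jω) = 1/(1 + jωRC).
Step 3 — Denominator: 1 + jωRC = 1 + j·4863·20·1.27e-08 = 1 + j0.001235.
Step 4 — H = 1 - j0.001235.
Step 5 — Magnitude: |H| = 1 (-0.0 dB); phase: φ = -0.1°.

|H| = 1 (-0.0 dB), φ = -0.1°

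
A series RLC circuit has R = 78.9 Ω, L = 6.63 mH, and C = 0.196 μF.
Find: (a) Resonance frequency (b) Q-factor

Step 1 — Resonance condition Im(Z)=0 gives ω₀ = 1/√(LC).
Step 2 — ω₀ = 1/√(0.00663·1.96e-07) = 2.774e+04 rad/s.
Step 3 — f₀ = ω₀/(2π) = 4415 Hz.
Step 4 — Series Q: Q = ω₀L/R = 2.774e+04·0.00663/78.9 = 2.331.

(a) f₀ = 4415 Hz  (b) Q = 2.331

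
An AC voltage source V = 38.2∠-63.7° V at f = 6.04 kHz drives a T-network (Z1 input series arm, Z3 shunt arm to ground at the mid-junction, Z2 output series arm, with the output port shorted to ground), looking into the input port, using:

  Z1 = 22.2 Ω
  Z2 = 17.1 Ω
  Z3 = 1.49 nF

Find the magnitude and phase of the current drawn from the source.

Step 1 — Angular frequency: ω = 2π·f = 2π·6040 = 3.795e+04 rad/s.
Step 2 — Component impedances:
  Z1: Z = R = 22.2 Ω
  Z2: Z = R = 17.1 Ω
  Z3: Z = 1/(jωC) = -j/(ω·C) = 0 - j1.768e+04 Ω
Step 3 — With the output port shorted to ground, the output series arm Z2 runs from the junction to ground; the shunt arm Z3 also runs from the junction to ground. They appear in parallel: Z3 || Z2 = 17.1 - j0.01653 Ω.
Step 4 — Series with input arm Z1: Z_in = Z1 + (Z3 || Z2) = 39.3 - j0.01653 Ω = 39.3∠-0.0° Ω.
Step 5 — Source phasor: V = 38.2∠-63.7° V = 16.93 - j34.25 V.
Step 6 — Ohm's law: I = V / Z_total = (16.93 - j34.25) / (39.3 - j0.01653) = 0.431 - j0.8712 A.
Step 7 — Convert to polar: |I| = 0.972 A, ∠I = -63.7°.

I = 0.972∠-63.7° A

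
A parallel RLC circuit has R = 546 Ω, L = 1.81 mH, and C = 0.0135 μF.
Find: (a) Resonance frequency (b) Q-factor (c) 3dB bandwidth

Step 1 — Resonance: ω₀ = 1/√(LC) = 1/√(0.00181·1.35e-08) = 2.023e+05 rad/s.
Step 2 — f₀ = ω₀/(2π) = 3.22e+04 Hz.
Step 3 — Parallel Q: Q = R/(ω₀L) = 546/(2.023e+05·0.00181) = 1.491.
Step 4 — Bandwidth: Δω = ω₀/Q = 1.357e+05 rad/s; BW = Δω/(2π) = 2.159e+04 Hz.

(a) f₀ = 3.22e+04 Hz  (b) Q = 1.491  (c) BW = 2.159e+04 Hz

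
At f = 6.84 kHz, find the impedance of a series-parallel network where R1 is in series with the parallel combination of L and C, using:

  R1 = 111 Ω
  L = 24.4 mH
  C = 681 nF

Step 1 — Angular frequency: ω = 2π·f = 2π·6840 = 4.298e+04 rad/s.
Step 2 — Component impedances:
  R1: Z = R = 111 Ω
  L: Z = jωL = j·4.298e+04·0.0244 = 0 + j1049 Ω
  C: Z = 1/(jωC) = -j/(ω·C) = 0 - j34.17 Ω
Step 3 — Parallel branch: L || C = 1/(1/L + 1/C) = 0 - j35.32 Ω.
Step 4 — Series with R1: Z_total = R1 + (L || C) = 111 - j35.32 Ω = 116.5∠-17.7° Ω.

Z = 111 - j35.32 Ω = 116.5∠-17.7° Ω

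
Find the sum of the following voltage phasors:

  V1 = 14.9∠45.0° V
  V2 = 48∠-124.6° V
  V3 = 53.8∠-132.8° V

Step 1 — Convert each phasor to rectangular form:
  V1 = 14.9·(cos(45.0°) + j·sin(45.0°)) = 10.54 + j10.54 V
  V2 = 48·(cos(-124.6°) + j·sin(-124.6°)) = -27.26 - j39.51 V
  V3 = 53.8·(cos(-132.8°) + j·sin(-132.8°)) = -36.55 - j39.47 V
Step 2 — Sum components: V_total = -53.27 - j68.45 V.
Step 3 — Convert to polar: |V_total| = 86.74 V, ∠V_total = -127.9°.

V_total = 86.74∠-127.9° V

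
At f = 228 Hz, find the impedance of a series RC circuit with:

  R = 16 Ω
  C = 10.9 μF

Step 1 — Angular frequency: ω = 2π·f = 2π·228 = 1433 rad/s.
Step 2 — Component impedances:
  R: Z = R = 16 Ω
  C: Z = 1/(jωC) = -j/(ω·C) = 0 - j64.04 Ω
Step 3 — Series combination: Z_total = R + C = 16 - j64.04 Ω = 66.01∠-76.0° Ω.

Z = 16 - j64.04 Ω = 66.01∠-76.0° Ω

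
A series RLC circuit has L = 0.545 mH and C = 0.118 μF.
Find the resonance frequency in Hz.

Step 1 — Resonance condition Im(Z)=0 gives ω₀ = 1/√(LC).
Step 2 — ω₀ = 1/√(0.000545·1.18e-07) = 1.247e+05 rad/s.
Step 3 — f₀ = ω₀/(2π) = 1.985e+04 Hz.

f₀ = 1.985e+04 Hz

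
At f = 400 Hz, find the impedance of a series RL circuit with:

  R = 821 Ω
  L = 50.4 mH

Step 1 — Angular frequency: ω = 2π·f = 2π·400 = 2513 rad/s.
Step 2 — Component impedances:
  R: Z = R = 821 Ω
  L: Z = jωL = j·2513·0.0504 = 0 + j126.7 Ω
Step 3 — Series combination: Z_total = R + L = 821 + j126.7 Ω = 830.7∠8.8° Ω.

Z = 821 + j126.7 Ω = 830.7∠8.8° Ω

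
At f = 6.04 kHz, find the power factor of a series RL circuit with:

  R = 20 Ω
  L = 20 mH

Step 1 — Angular frequency: ω = 2π·f = 2π·6040 = 3.795e+04 rad/s.
Step 2 — Component impedances:
  R: Z = R = 20 Ω
  L: Z = jωL = j·3.795e+04·0.02 = 0 + j759 Ω
Step 3 — Series combination: Z_total = R + L = 20 + j759 Ω = 759.3∠88.5° Ω.
Step 4 — Power factor: PF = cos(φ) = Re(Z)/|Z| = 20/759.3 = 0.02634.
Step 5 — Type: Im(Z) = 759 ⇒ lagging (phase φ = 88.5°).

PF = 0.02634 (lagging, φ = 88.5°)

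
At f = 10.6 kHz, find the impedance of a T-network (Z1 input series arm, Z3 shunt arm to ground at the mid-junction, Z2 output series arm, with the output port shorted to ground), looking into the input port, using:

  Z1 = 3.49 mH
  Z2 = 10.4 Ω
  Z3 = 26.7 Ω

Step 1 — Angular frequency: ω = 2π·f = 2π·1.06e+04 = 6.66e+04 rad/s.
Step 2 — Component impedances:
  Z1: Z = jωL = j·6.66e+04·0.00349 = 0 + j232.4 Ω
  Z2: Z = R = 10.4 Ω
  Z3: Z = R = 26.7 Ω
Step 3 — With the output port shorted to ground, the output series arm Z2 runs from the junction to ground; the shunt arm Z3 also runs from the junction to ground. They appear in parallel: Z3 || Z2 = 7.485 Ω.
Step 4 — Series with input arm Z1: Z_in = Z1 + (Z3 || Z2) = 7.485 + j232.4 Ω = 232.6∠88.2° Ω.

Z = 7.485 + j232.4 Ω = 232.6∠88.2° Ω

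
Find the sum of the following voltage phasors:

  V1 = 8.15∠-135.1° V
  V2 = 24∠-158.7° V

Step 1 — Convert each phasor to rectangular form:
  V1 = 8.15·(cos(-135.1°) + j·sin(-135.1°)) = -5.773 - j5.753 V
  V2 = 24·(cos(-158.7°) + j·sin(-158.7°)) = -22.36 - j8.718 V
Step 2 — Sum components: V_total = -28.13 - j14.47 V.
Step 3 — Convert to polar: |V_total| = 31.64 V, ∠V_total = -152.8°.

V_total = 31.64∠-152.8° V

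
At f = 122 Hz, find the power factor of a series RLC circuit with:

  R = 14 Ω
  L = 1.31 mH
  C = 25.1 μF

Step 1 — Angular frequency: ω = 2π·f = 2π·122 = 766.5 rad/s.
Step 2 — Component impedances:
  R: Z = R = 14 Ω
  L: Z = jωL = j·766.5·0.00131 = 0 + j1.004 Ω
  C: Z = 1/(jωC) = -j/(ω·C) = 0 - j51.97 Ω
Step 3 — Series combination: Z_total = R + L + C = 14 - j50.97 Ω = 52.86∠-74.6° Ω.
Step 4 — Power factor: PF = cos(φ) = Re(Z)/|Z| = 14/52.86 = 0.2649.
Step 5 — Type: Im(Z) = -50.97 ⇒ leading (phase φ = -74.6°).

PF = 0.2649 (leading, φ = -74.6°)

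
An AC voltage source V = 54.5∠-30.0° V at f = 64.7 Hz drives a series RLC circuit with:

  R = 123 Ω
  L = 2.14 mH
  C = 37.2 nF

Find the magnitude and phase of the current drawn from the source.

Step 1 — Angular frequency: ω = 2π·f = 2π·64.7 = 406.5 rad/s.
Step 2 — Component impedances:
  R: Z = R = 123 Ω
  L: Z = jωL = j·406.5·0.00214 = 0 + j0.87 Ω
  C: Z = 1/(jωC) = -j/(ω·C) = 0 - j6.613e+04 Ω
Step 3 — Series combination: Z_total = R + L + C = 123 - j6.613e+04 Ω = 6.613e+04∠-89.9° Ω.
Step 4 — Source phasor: V = 54.5∠-30.0° V = 47.2 - j27.25 V.
Step 5 — Ohm's law: I = V / Z_total = (47.2 - j27.25) / (123 - j6.613e+04) = 0.0004134 + j0.000713 A.
Step 6 — Convert to polar: |I| = 0.0008242 A, ∠I = 59.9°.

I = 0.0008242∠59.9° A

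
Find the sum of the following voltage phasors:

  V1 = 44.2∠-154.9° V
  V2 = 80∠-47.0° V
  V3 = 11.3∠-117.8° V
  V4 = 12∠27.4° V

Step 1 — Convert each phasor to rectangular form:
  V1 = 44.2·(cos(-154.9°) + j·sin(-154.9°)) = -40.03 - j18.75 V
  V2 = 80·(cos(-47.0°) + j·sin(-47.0°)) = 54.56 - j58.51 V
  V3 = 11.3·(cos(-117.8°) + j·sin(-117.8°)) = -5.27 - j9.996 V
  V4 = 12·(cos(27.4°) + j·sin(27.4°)) = 10.65 + j5.522 V
Step 2 — Sum components: V_total = 19.92 - j81.73 V.
Step 3 — Convert to polar: |V_total| = 84.12 V, ∠V_total = -76.3°.

V_total = 84.12∠-76.3° V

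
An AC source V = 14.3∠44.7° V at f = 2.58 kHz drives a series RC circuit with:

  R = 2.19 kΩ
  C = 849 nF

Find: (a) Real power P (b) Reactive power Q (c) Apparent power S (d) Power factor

Step 1 — Angular frequency: ω = 2π·f = 2π·2580 = 1.621e+04 rad/s.
Step 2 — Component impedances:
  R: Z = R = 2190 Ω
  C: Z = 1/(jωC) = -j/(ω·C) = 0 - j72.66 Ω
Step 3 — Series combination: Z_total = R + C = 2190 - j72.66 Ω = 2191∠-1.9° Ω.
Step 4 — Source phasor: V = 14.3∠44.7° V = 10.16 + j10.06 V.
Step 5 — Current: I = V / Z = 0.004484 + j0.004742 A = 0.006526∠46.6° A.
Step 6 — Complex power: S = V·I* = 0.09327 - j0.003095 VA.
Step 7 — Real power: P = Re(S) = 0.09327 W.
Step 8 — Reactive power: Q = Im(S) = -0.003095 VAR.
Step 9 — Apparent power: |S| = 0.09332 VA.
Step 10 — Power factor: PF = P/|S| = 0.9995 (leading).

(a) P = 0.09327 W  (b) Q = -0.003095 VAR  (c) S = 0.09332 VA  (d) PF = 0.9995 (leading)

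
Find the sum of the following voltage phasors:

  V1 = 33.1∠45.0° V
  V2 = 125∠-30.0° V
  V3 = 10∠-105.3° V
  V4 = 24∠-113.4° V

Step 1 — Convert each phasor to rectangular form:
  V1 = 33.1·(cos(45.0°) + j·sin(45.0°)) = 23.41 + j23.41 V
  V2 = 125·(cos(-30.0°) + j·sin(-30.0°)) = 108.3 - j62.5 V
  V3 = 10·(cos(-105.3°) + j·sin(-105.3°)) = -2.639 - j9.646 V
  V4 = 24·(cos(-113.4°) + j·sin(-113.4°)) = -9.532 - j22.03 V
Step 2 — Sum components: V_total = 119.5 - j70.77 V.
Step 3 — Convert to polar: |V_total| = 138.9 V, ∠V_total = -30.6°.

V_total = 138.9∠-30.6° V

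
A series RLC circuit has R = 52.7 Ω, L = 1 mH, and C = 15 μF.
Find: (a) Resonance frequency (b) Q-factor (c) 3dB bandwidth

Step 1 — Resonance: ω₀ = 1/√(LC) = 1/√(0.001·1.5e-05) = 8165 rad/s.
Step 2 — f₀ = ω₀/(2π) = 1299 Hz.
Step 3 — Series Q: Q = ω₀L/R = 8165·0.001/52.7 = 0.1549.
Step 4 — Bandwidth: Δω = ω₀/Q = 5.27e+04 rad/s; BW = Δω/(2π) = 8387 Hz.

(a) f₀ = 1299 Hz  (b) Q = 0.1549  (c) BW = 8387 Hz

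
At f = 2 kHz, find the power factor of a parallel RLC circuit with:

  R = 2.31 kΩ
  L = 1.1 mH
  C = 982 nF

Step 1 — Angular frequency: ω = 2π·f = 2π·2000 = 1.257e+04 rad/s.
Step 2 — Component impedances:
  R: Z = R = 2310 Ω
  L: Z = jωL = j·1.257e+04·0.0011 = 0 + j13.82 Ω
  C: Z = 1/(jωC) = -j/(ω·C) = 0 - j81.04 Ω
Step 3 — Parallel combination: 1/Z_total = 1/R + 1/L + 1/C; Z_total = 0.1202 + j16.66 Ω = 16.67∠89.6° Ω.
Step 4 — Power factor: PF = cos(φ) = Re(Z)/|Z| = 0.120232/16.6654 = 0.007214.
Step 5 — Type: Im(Z) = 16.66 ⇒ lagging (phase φ = 89.6°).

PF = 0.007214 (lagging, φ = 89.6°)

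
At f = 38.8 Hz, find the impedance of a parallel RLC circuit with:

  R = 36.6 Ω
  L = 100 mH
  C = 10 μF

Step 1 — Angular frequency: ω = 2π·f = 2π·38.8 = 243.8 rad/s.
Step 2 — Component impedances:
  R: Z = R = 36.6 Ω
  L: Z = jωL = j·243.8·0.1 = 0 + j24.38 Ω
  C: Z = 1/(jωC) = -j/(ω·C) = 0 - j410.2 Ω
Step 3 — Parallel combination: 1/Z_total = 1/R + 1/L + 1/C; Z_total = 12.22 + j17.26 Ω = 21.15∠54.7° Ω.

Z = 12.22 + j17.26 Ω = 21.15∠54.7° Ω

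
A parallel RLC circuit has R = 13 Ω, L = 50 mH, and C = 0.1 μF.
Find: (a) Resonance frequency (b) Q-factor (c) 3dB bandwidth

Step 1 — Resonance: ω₀ = 1/√(LC) = 1/√(0.05·1e-07) = 1.414e+04 rad/s.
Step 2 — f₀ = ω₀/(2π) = 2251 Hz.
Step 3 — Parallel Q: Q = R/(ω₀L) = 13/(1.414e+04·0.05) = 0.01838.
Step 4 — Bandwidth: Δω = ω₀/Q = 7.692e+05 rad/s; BW = Δω/(2π) = 1.224e+05 Hz.

(a) f₀ = 2251 Hz  (b) Q = 0.01838  (c) BW = 1.224e+05 Hz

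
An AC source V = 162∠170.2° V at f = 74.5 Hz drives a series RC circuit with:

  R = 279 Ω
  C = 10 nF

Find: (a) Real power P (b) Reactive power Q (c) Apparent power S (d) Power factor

Step 1 — Angular frequency: ω = 2π·f = 2π·74.5 = 468.1 rad/s.
Step 2 — Component impedances:
  R: Z = R = 279 Ω
  C: Z = 1/(jωC) = -j/(ω·C) = 0 - j2.136e+05 Ω
Step 3 — Series combination: Z_total = R + C = 279 - j2.136e+05 Ω = 2.136e+05∠-89.9° Ω.
Step 4 — Source phasor: V = 162∠170.2° V = -159.6 + j27.57 V.
Step 5 — Current: I = V / Z = -0.00013 - j0.0007471 A = 0.0007583∠-99.9° A.
Step 6 — Complex power: S = V·I* = 0.0001604 - j0.1228 VA.
Step 7 — Real power: P = Re(S) = 0.0001604 W.
Step 8 — Reactive power: Q = Im(S) = -0.1228 VAR.
Step 9 — Apparent power: |S| = 0.1228 VA.
Step 10 — Power factor: PF = P/|S| = 0.001306 (leading).

(a) P = 0.0001604 W  (b) Q = -0.1228 VAR  (c) S = 0.1228 VA  (d) PF = 0.001306 (leading)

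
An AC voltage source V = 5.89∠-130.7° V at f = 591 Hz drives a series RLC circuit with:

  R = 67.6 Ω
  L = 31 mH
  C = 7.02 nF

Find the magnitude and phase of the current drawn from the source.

Step 1 — Angular frequency: ω = 2π·f = 2π·591 = 3713 rad/s.
Step 2 — Component impedances:
  R: Z = R = 67.6 Ω
  L: Z = jωL = j·3713·0.031 = 0 + j115.1 Ω
  C: Z = 1/(jωC) = -j/(ω·C) = 0 - j3.836e+04 Ω
Step 3 — Series combination: Z_total = R + L + C = 67.6 - j3.825e+04 Ω = 3.825e+04∠-89.9° Ω.
Step 4 — Source phasor: V = 5.89∠-130.7° V = -3.841 - j4.465 V.
Step 5 — Ohm's law: I = V / Z_total = (-3.841 - j4.465) / (67.6 - j3.825e+04) = 0.0001166 - j0.0001006 A.
Step 6 — Convert to polar: |I| = 0.000154 A, ∠I = -40.8°.

I = 0.000154∠-40.8° A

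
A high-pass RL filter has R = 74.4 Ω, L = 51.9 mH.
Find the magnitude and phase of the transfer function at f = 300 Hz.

Step 1 — Angular frequency: ω = 2π·300 = 1885 rad/s.
Step 2 — Transfer function: H(jω) = jωL/(R + jωL).
Step 3 — Numerator jωL = j·97.83; denominator R + jωL = 74.4 + j97.83.
Step 4 — H = 0.6336 + j0.4818.
Step 5 — Magnitude: |H| = 0.796 (-2.0 dB); phase: φ = 37.3°.

|H| = 0.796 (-2.0 dB), φ = 37.3°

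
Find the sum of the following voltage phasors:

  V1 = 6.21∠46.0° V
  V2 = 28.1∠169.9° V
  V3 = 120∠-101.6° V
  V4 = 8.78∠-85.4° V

Step 1 — Convert each phasor to rectangular form:
  V1 = 6.21·(cos(46.0°) + j·sin(46.0°)) = 4.314 + j4.467 V
  V2 = 28.1·(cos(169.9°) + j·sin(169.9°)) = -27.66 + j4.928 V
  V3 = 120·(cos(-101.6°) + j·sin(-101.6°)) = -24.13 - j117.5 V
  V4 = 8.78·(cos(-85.4°) + j·sin(-85.4°)) = 0.7041 - j8.752 V
Step 2 — Sum components: V_total = -46.78 - j116.9 V.
Step 3 — Convert to polar: |V_total| = 125.9 V, ∠V_total = -111.8°.

V_total = 125.9∠-111.8° V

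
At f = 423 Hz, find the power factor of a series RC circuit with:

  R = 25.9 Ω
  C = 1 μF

Step 1 — Angular frequency: ω = 2π·f = 2π·423 = 2658 rad/s.
Step 2 — Component impedances:
  R: Z = R = 25.9 Ω
  C: Z = 1/(jωC) = -j/(ω·C) = 0 - j376.3 Ω
Step 3 — Series combination: Z_total = R + C = 25.9 - j376.3 Ω = 377.1∠-86.1° Ω.
Step 4 — Power factor: PF = cos(φ) = Re(Z)/|Z| = 25.9/377.14 = 0.06867.
Step 5 — Type: Im(Z) = -376.3 ⇒ leading (phase φ = -86.1°).

PF = 0.06867 (leading, φ = -86.1°)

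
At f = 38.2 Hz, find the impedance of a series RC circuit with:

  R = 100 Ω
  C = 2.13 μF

Step 1 — Angular frequency: ω = 2π·f = 2π·38.2 = 240 rad/s.
Step 2 — Component impedances:
  R: Z = R = 100 Ω
  C: Z = 1/(jωC) = -j/(ω·C) = 0 - j1956 Ω
Step 3 — Series combination: Z_total = R + C = 100 - j1956 Ω = 1959∠-87.1° Ω.

Z = 100 - j1956 Ω = 1959∠-87.1° Ω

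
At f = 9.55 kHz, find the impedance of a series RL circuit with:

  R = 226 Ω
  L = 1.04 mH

Step 1 — Angular frequency: ω = 2π·f = 2π·9550 = 6e+04 rad/s.
Step 2 — Component impedances:
  R: Z = R = 226 Ω
  L: Z = jωL = j·6e+04·0.00104 = 0 + j62.4 Ω
Step 3 — Series combination: Z_total = R + L = 226 + j62.4 Ω = 234.5∠15.4° Ω.

Z = 226 + j62.4 Ω = 234.5∠15.4° Ω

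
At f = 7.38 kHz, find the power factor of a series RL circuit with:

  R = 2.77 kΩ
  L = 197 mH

Step 1 — Angular frequency: ω = 2π·f = 2π·7380 = 4.637e+04 rad/s.
Step 2 — Component impedances:
  R: Z = R = 2770 Ω
  L: Z = jωL = j·4.637e+04·0.197 = 0 + j9135 Ω
Step 3 — Series combination: Z_total = R + L = 2770 + j9135 Ω = 9546∠73.1° Ω.
Step 4 — Power factor: PF = cos(φ) = Re(Z)/|Z| = 2770/9546 = 0.2902.
Step 5 — Type: Im(Z) = 9135 ⇒ lagging (phase φ = 73.1°).

PF = 0.2902 (lagging, φ = 73.1°)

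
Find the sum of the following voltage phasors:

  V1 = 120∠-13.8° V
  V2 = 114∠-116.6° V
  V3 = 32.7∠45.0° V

Step 1 — Convert each phasor to rectangular form:
  V1 = 120·(cos(-13.8°) + j·sin(-13.8°)) = 116.5 - j28.62 V
  V2 = 114·(cos(-116.6°) + j·sin(-116.6°)) = -51.04 - j101.9 V
  V3 = 32.7·(cos(45.0°) + j·sin(45.0°)) = 23.12 + j23.12 V
Step 2 — Sum components: V_total = 88.61 - j107.4 V.
Step 3 — Convert to polar: |V_total| = 139.3 V, ∠V_total = -50.5°.

V_total = 139.3∠-50.5° V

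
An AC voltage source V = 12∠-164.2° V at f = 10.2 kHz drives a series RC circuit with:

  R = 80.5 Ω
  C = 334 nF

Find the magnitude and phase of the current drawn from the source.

Step 1 — Angular frequency: ω = 2π·f = 2π·1.02e+04 = 6.409e+04 rad/s.
Step 2 — Component impedances:
  R: Z = R = 80.5 Ω
  C: Z = 1/(jωC) = -j/(ω·C) = 0 - j46.72 Ω
Step 3 — Series combination: Z_total = R + C = 80.5 - j46.72 Ω = 93.07∠-30.1° Ω.
Step 4 — Source phasor: V = 12∠-164.2° V = -11.55 - j3.267 V.
Step 5 — Ohm's law: I = V / Z_total = (-11.55 - j3.267) / (80.5 - j46.72) = -0.08968 - j0.09263 A.
Step 6 — Convert to polar: |I| = 0.1289 A, ∠I = -134.1°.

I = 0.1289∠-134.1° A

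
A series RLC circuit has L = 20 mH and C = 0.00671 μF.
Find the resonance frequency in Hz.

Step 1 — Resonance condition Im(Z)=0 gives ω₀ = 1/√(LC).
Step 2 — ω₀ = 1/√(0.02·6.71e-09) = 8.632e+04 rad/s.
Step 3 — f₀ = ω₀/(2π) = 1.374e+04 Hz.

f₀ = 1.374e+04 Hz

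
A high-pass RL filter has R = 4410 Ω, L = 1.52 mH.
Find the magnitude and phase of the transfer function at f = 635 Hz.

Step 1 — Angular frequency: ω = 2π·635 = 3990 rad/s.
Step 2 — Transfer function: H(jω) = jωL/(R + jωL).
Step 3 — Numerator jωL = j·6.065; denominator R + jωL = 4410 + j6.065.
Step 4 — H = 1.891e-06 + j0.001375.
Step 5 — Magnitude: |H| = 0.001375 (-57.2 dB); phase: φ = 89.9°.

|H| = 0.001375 (-57.2 dB), φ = 89.9°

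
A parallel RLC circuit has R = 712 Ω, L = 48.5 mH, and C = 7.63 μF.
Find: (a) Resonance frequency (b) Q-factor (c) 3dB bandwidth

Step 1 — Resonance: ω₀ = 1/√(LC) = 1/√(0.0485·7.63e-06) = 1644 rad/s.
Step 2 — f₀ = ω₀/(2π) = 261.6 Hz.
Step 3 — Parallel Q: Q = R/(ω₀L) = 712/(1644·0.0485) = 8.93.
Step 4 — Bandwidth: Δω = ω₀/Q = 184.1 rad/s; BW = Δω/(2π) = 29.3 Hz.

(a) f₀ = 261.6 Hz  (b) Q = 8.93  (c) BW = 29.3 Hz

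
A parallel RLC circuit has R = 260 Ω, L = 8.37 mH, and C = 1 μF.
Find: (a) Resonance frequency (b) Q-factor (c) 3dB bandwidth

Step 1 — Resonance: ω₀ = 1/√(LC) = 1/√(0.00837·1e-06) = 1.093e+04 rad/s.
Step 2 — f₀ = ω₀/(2π) = 1740 Hz.
Step 3 — Parallel Q: Q = R/(ω₀L) = 260/(1.093e+04·0.00837) = 2.842.
Step 4 — Bandwidth: Δω = ω₀/Q = 3846 rad/s; BW = Δω/(2π) = 612.1 Hz.

(a) f₀ = 1740 Hz  (b) Q = 2.842  (c) BW = 612.1 Hz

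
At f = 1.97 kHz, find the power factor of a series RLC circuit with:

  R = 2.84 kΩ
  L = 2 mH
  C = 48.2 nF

Step 1 — Angular frequency: ω = 2π·f = 2π·1970 = 1.238e+04 rad/s.
Step 2 — Component impedances:
  R: Z = R = 2840 Ω
  L: Z = jωL = j·1.238e+04·0.002 = 0 + j24.76 Ω
  C: Z = 1/(jωC) = -j/(ω·C) = 0 - j1676 Ω
Step 3 — Series combination: Z_total = R + L + C = 2840 - j1651 Ω = 3285∠-30.2° Ω.
Step 4 — Power factor: PF = cos(φ) = Re(Z)/|Z| = 2840/3285 = 0.8645.
Step 5 — Type: Im(Z) = -1651 ⇒ leading (phase φ = -30.2°).

PF = 0.8645 (leading, φ = -30.2°)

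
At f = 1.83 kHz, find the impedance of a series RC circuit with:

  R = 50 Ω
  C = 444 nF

Step 1 — Angular frequency: ω = 2π·f = 2π·1830 = 1.15e+04 rad/s.
Step 2 — Component impedances:
  R: Z = R = 50 Ω
  C: Z = 1/(jωC) = -j/(ω·C) = 0 - j195.9 Ω
Step 3 — Series combination: Z_total = R + C = 50 - j195.9 Ω = 202.2∠-75.7° Ω.

Z = 50 - j195.9 Ω = 202.2∠-75.7° Ω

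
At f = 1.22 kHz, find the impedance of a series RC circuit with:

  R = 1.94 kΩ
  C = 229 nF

Step 1 — Angular frequency: ω = 2π·f = 2π·1220 = 7665 rad/s.
Step 2 — Component impedances:
  R: Z = R = 1940 Ω
  C: Z = 1/(jωC) = -j/(ω·C) = 0 - j569.7 Ω
Step 3 — Series combination: Z_total = R + C = 1940 - j569.7 Ω = 2022∠-16.4° Ω.

Z = 1940 - j569.7 Ω = 2022∠-16.4° Ω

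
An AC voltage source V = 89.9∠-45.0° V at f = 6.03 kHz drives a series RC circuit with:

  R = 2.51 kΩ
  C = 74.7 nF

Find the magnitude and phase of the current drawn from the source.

Step 1 — Angular frequency: ω = 2π·f = 2π·6030 = 3.789e+04 rad/s.
Step 2 — Component impedances:
  R: Z = R = 2510 Ω
  C: Z = 1/(jωC) = -j/(ω·C) = 0 - j353.3 Ω
Step 3 — Series combination: Z_total = R + C = 2510 - j353.3 Ω = 2535∠-8.0° Ω.
Step 4 — Source phasor: V = 89.9∠-45.0° V = 63.57 - j63.57 V.
Step 5 — Ohm's law: I = V / Z_total = (63.57 - j63.57) / (2510 - j353.3) = 0.02833 - j0.02134 A.
Step 6 — Convert to polar: |I| = 0.03547 A, ∠I = -37.0°.

I = 0.03547∠-37.0° A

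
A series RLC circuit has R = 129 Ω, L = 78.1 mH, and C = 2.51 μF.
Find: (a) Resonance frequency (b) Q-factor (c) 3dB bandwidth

Step 1 — Resonance: ω₀ = 1/√(LC) = 1/√(0.0781·2.51e-06) = 2259 rad/s.
Step 2 — f₀ = ω₀/(2π) = 359.5 Hz.
Step 3 — Series Q: Q = ω₀L/R = 2259·0.0781/129 = 1.367.
Step 4 — Bandwidth: Δω = ω₀/Q = 1652 rad/s; BW = Δω/(2π) = 262.9 Hz.

(a) f₀ = 359.5 Hz  (b) Q = 1.367  (c) BW = 262.9 Hz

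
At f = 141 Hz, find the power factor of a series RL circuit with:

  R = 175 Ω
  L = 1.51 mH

Step 1 — Angular frequency: ω = 2π·f = 2π·141 = 885.9 rad/s.
Step 2 — Component impedances:
  R: Z = R = 175 Ω
  L: Z = jωL = j·885.9·0.00151 = 0 + j1.338 Ω
Step 3 — Series combination: Z_total = R + L = 175 + j1.338 Ω = 175∠0.4° Ω.
Step 4 — Power factor: PF = cos(φ) = Re(Z)/|Z| = 175/175 = 1.
Step 5 — Type: Im(Z) = 1.338 ⇒ lagging (phase φ = 0.4°).

PF = 1 (lagging, φ = 0.4°)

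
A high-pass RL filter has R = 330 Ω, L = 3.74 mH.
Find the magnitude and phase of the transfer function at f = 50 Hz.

Step 1 — Angular frequency: ω = 2π·50 = 314.2 rad/s.
Step 2 — Transfer function: H(jω) = jωL/(R + jωL).
Step 3 — Numerator jωL = j·1.175; denominator R + jωL = 330 + j1.175.
Step 4 — H = 1.268e-05 + j0.00356.
Step 5 — Magnitude: |H| = 0.00356 (-49.0 dB); phase: φ = 89.8°.

|H| = 0.00356 (-49.0 dB), φ = 89.8°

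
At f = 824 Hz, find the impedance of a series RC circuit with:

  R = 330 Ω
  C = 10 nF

Step 1 — Angular frequency: ω = 2π·f = 2π·824 = 5177 rad/s.
Step 2 — Component impedances:
  R: Z = R = 330 Ω
  C: Z = 1/(jωC) = -j/(ω·C) = 0 - j1.931e+04 Ω
Step 3 — Series combination: Z_total = R + C = 330 - j1.931e+04 Ω = 1.932e+04∠-89.0° Ω.

Z = 330 - j1.931e+04 Ω = 1.932e+04∠-89.0° Ω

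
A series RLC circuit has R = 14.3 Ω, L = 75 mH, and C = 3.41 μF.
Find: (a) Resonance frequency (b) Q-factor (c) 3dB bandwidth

Step 1 — Resonance condition Im(Z)=0 gives ω₀ = 1/√(LC).
Step 2 — ω₀ = 1/√(0.075·3.41e-06) = 1977 rad/s.
Step 3 — f₀ = ω₀/(2π) = 314.7 Hz.
Step 4 — Series Q: Q = ω₀L/R = 1977·0.075/14.3 = 10.37.
Step 5 — 3dB bandwidth: Δω = ω₀/Q = 190.7 rad/s; BW = Δω/(2π) = 30.35 Hz.

(a) f₀ = 314.7 Hz  (b) Q = 10.37  (c) BW = 30.35 Hz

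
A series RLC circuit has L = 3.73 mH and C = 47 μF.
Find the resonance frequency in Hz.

Step 1 — Resonance condition Im(Z)=0 gives ω₀ = 1/√(LC).
Step 2 — ω₀ = 1/√(0.00373·4.7e-05) = 2388 rad/s.
Step 3 — f₀ = ω₀/(2π) = 380.1 Hz.

f₀ = 380.1 Hz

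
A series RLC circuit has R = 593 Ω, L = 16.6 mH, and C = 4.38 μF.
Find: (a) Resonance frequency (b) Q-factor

Step 1 — Resonance condition Im(Z)=0 gives ω₀ = 1/√(LC).
Step 2 — ω₀ = 1/√(0.0166·4.38e-06) = 3709 rad/s.
Step 3 — f₀ = ω₀/(2π) = 590.2 Hz.
Step 4 — Series Q: Q = ω₀L/R = 3709·0.0166/593 = 0.1038.

(a) f₀ = 590.2 Hz  (b) Q = 0.1038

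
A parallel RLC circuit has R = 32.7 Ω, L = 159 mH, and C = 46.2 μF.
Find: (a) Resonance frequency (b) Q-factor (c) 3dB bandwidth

Step 1 — Resonance: ω₀ = 1/√(LC) = 1/√(0.159·4.62e-05) = 369 rad/s.
Step 2 — f₀ = ω₀/(2π) = 58.72 Hz.
Step 3 — Parallel Q: Q = R/(ω₀L) = 32.7/(369·0.159) = 0.5574.
Step 4 — Bandwidth: Δω = ω₀/Q = 661.9 rad/s; BW = Δω/(2π) = 105.3 Hz.

(a) f₀ = 58.72 Hz  (b) Q = 0.5574  (c) BW = 105.3 Hz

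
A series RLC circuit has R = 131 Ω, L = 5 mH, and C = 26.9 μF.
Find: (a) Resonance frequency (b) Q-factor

Step 1 — Resonance condition Im(Z)=0 gives ω₀ = 1/√(LC).
Step 2 — ω₀ = 1/√(0.005·2.69e-05) = 2727 rad/s.
Step 3 — f₀ = ω₀/(2π) = 434 Hz.
Step 4 — Series Q: Q = ω₀L/R = 2727·0.005/131 = 0.1041.

(a) f₀ = 434 Hz  (b) Q = 0.1041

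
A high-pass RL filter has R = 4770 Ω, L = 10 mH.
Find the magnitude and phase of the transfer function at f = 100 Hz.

Step 1 — Angular frequency: ω = 2π·100 = 628.3 rad/s.
Step 2 — Transfer function: H(jω) = jωL/(R + jωL).
Step 3 — Numerator jωL = j·6.283; denominator R + jωL = 4770 + j6.283.
Step 4 — H = 1.735e-06 + j0.001317.
Step 5 — Magnitude: |H| = 0.001317 (-57.6 dB); phase: φ = 89.9°.

|H| = 0.001317 (-57.6 dB), φ = 89.9°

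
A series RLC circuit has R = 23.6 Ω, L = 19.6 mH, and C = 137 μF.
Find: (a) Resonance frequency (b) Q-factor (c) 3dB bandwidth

Step 1 — Resonance: ω₀ = 1/√(LC) = 1/√(0.0196·0.000137) = 610.3 rad/s.
Step 2 — f₀ = ω₀/(2π) = 97.13 Hz.
Step 3 — Series Q: Q = ω₀L/R = 610.3·0.0196/23.6 = 0.5068.
Step 4 — Bandwidth: Δω = ω₀/Q = 1204 rad/s; BW = Δω/(2π) = 191.6 Hz.

(a) f₀ = 97.13 Hz  (b) Q = 0.5068  (c) BW = 191.6 Hz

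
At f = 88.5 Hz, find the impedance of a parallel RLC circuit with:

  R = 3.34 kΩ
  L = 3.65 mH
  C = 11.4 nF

Step 1 — Angular frequency: ω = 2π·f = 2π·88.5 = 556.1 rad/s.
Step 2 — Component impedances:
  R: Z = R = 3340 Ω
  L: Z = jωL = j·556.1·0.00365 = 0 + j2.03 Ω
  C: Z = 1/(jωC) = -j/(ω·C) = 0 - j1.578e+05 Ω
Step 3 — Parallel combination: 1/Z_total = 1/R + 1/L + 1/C; Z_total = 0.001233 + j2.03 Ω = 2.03∠90.0° Ω.

Z = 0.001233 + j2.03 Ω = 2.03∠90.0° Ω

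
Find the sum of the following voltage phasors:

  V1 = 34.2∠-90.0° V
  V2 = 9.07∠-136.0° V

Step 1 — Convert each phasor to rectangular form:
  V1 = 34.2·(cos(-90.0°) + j·sin(-90.0°)) = 0 - j34.2 V
  V2 = 9.07·(cos(-136.0°) + j·sin(-136.0°)) = -6.524 - j6.301 V
Step 2 — Sum components: V_total = -6.524 - j40.5 V.
Step 3 — Convert to polar: |V_total| = 41.02 V, ∠V_total = -99.2°.

V_total = 41.02∠-99.2° V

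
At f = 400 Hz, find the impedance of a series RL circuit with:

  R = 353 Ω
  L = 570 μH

Step 1 — Angular frequency: ω = 2π·f = 2π·400 = 2513 rad/s.
Step 2 — Component impedances:
  R: Z = R = 353 Ω
  L: Z = jωL = j·2513·0.00057 = 0 + j1.433 Ω
Step 3 — Series combination: Z_total = R + L = 353 + j1.433 Ω = 353∠0.2° Ω.

Z = 353 + j1.433 Ω = 353∠0.2° Ω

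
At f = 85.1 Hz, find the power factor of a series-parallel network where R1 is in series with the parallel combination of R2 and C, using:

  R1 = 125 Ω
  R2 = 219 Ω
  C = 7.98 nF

Step 1 — Angular frequency: ω = 2π·f = 2π·85.1 = 534.7 rad/s.
Step 2 — Component impedances:
  R1: Z = R = 125 Ω
  R2: Z = R = 219 Ω
  C: Z = 1/(jωC) = -j/(ω·C) = 0 - j2.344e+05 Ω
Step 3 — Parallel branch: R2 || C = 1/(1/R2 + 1/C) = 219 - j0.2046 Ω.
Step 4 — Series with R1: Z_total = R1 + (R2 || C) = 344 - j0.2046 Ω = 344∠-0.0° Ω.
Step 5 — Power factor: PF = cos(φ) = Re(Z)/|Z| = 344/344 = 1.
Step 6 — Type: Im(Z) = -0.2046 ⇒ leading (phase φ = -0.0°).

PF = 1 (leading, φ = -0.0°)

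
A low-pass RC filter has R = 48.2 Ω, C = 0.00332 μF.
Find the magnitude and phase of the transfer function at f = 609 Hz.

Step 1 — Angular frequency: ω = 2π·609 = 3826 rad/s.
Step 2 — Transfer function: H(jω) = 1/(1 + jωRC).
Step 3 — Denominator: 1 + jωRC = 1 + j·3826·48.2·3.32e-09 = 1 + j0.0006123.
Step 4 — H = 1 - j0.0006123.
Step 5 — Magnitude: |H| = 1 (-0.0 dB); phase: φ = -0.0°.

|H| = 1 (-0.0 dB), φ = -0.0°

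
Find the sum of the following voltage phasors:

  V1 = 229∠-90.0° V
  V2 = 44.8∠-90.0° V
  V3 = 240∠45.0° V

Step 1 — Convert each phasor to rectangular form:
  V1 = 229·(cos(-90.0°) + j·sin(-90.0°)) = 0 - j229 V
  V2 = 44.8·(cos(-90.0°) + j·sin(-90.0°)) = 0 - j44.8 V
  V3 = 240·(cos(45.0°) + j·sin(45.0°)) = 169.7 + j169.7 V
Step 2 — Sum components: V_total = 169.7 - j104.1 V.
Step 3 — Convert to polar: |V_total| = 199.1 V, ∠V_total = -31.5°.

V_total = 199.1∠-31.5° V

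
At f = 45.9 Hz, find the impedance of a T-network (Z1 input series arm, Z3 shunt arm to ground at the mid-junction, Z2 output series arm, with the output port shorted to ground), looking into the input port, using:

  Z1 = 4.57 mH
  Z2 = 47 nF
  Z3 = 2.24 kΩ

Step 1 — Angular frequency: ω = 2π·f = 2π·45.9 = 288.4 rad/s.
Step 2 — Component impedances:
  Z1: Z = jωL = j·288.4·0.00457 = 0 + j1.318 Ω
  Z2: Z = 1/(jωC) = -j/(ω·C) = 0 - j7.378e+04 Ω
  Z3: Z = R = 2240 Ω
Step 3 — With the output port shorted to ground, the output series arm Z2 runs from the junction to ground; the shunt arm Z3 also runs from the junction to ground. They appear in parallel: Z3 || Z2 = 2238 - j67.95 Ω.
Step 4 — Series with input arm Z1: Z_in = Z1 + (Z3 || Z2) = 2238 - j66.63 Ω = 2239∠-1.7° Ω.

Z = 2238 - j66.63 Ω = 2239∠-1.7° Ω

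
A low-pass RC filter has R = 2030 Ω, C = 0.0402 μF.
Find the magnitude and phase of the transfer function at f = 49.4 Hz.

Step 1 — Angular frequency: ω = 2π·49.4 = 310.4 rad/s.
Step 2 — Transfer function: H(jω) = 1/(1 + jωRC).
Step 3 — Denominator: 1 + jωRC = 1 + j·310.4·2030·4.02e-08 = 1 + j0.02533.
Step 4 — H = 0.9994 - j0.02531.
Step 5 — Magnitude: |H| = 0.9997 (-0.0 dB); phase: φ = -1.5°.

|H| = 0.9997 (-0.0 dB), φ = -1.5°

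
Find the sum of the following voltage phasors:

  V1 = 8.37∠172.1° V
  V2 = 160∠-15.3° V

Step 1 — Convert each phasor to rectangular form:
  V1 = 8.37·(cos(172.1°) + j·sin(172.1°)) = -8.291 + j1.15 V
  V2 = 160·(cos(-15.3°) + j·sin(-15.3°)) = 154.3 - j42.22 V
Step 2 — Sum components: V_total = 146 - j41.07 V.
Step 3 — Convert to polar: |V_total| = 151.7 V, ∠V_total = -15.7°.

V_total = 151.7∠-15.7° V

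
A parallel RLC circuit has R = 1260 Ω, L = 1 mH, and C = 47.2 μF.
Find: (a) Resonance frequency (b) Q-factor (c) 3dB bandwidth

Step 1 — Resonance: ω₀ = 1/√(LC) = 1/√(0.001·4.72e-05) = 4603 rad/s.
Step 2 — f₀ = ω₀/(2π) = 732.6 Hz.
Step 3 — Parallel Q: Q = R/(ω₀L) = 1260/(4603·0.001) = 273.7.
Step 4 — Bandwidth: Δω = ω₀/Q = 16.81 rad/s; BW = Δω/(2π) = 2.676 Hz.

(a) f₀ = 732.6 Hz  (b) Q = 273.7  (c) BW = 2.676 Hz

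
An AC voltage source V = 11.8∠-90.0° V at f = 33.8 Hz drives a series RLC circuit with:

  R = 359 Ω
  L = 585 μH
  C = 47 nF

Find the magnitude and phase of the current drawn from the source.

Step 1 — Angular frequency: ω = 2π·f = 2π·33.8 = 212.4 rad/s.
Step 2 — Component impedances:
  R: Z = R = 359 Ω
  L: Z = jωL = j·212.4·0.000585 = 0 + j0.1242 Ω
  C: Z = 1/(jωC) = -j/(ω·C) = 0 - j1.002e+05 Ω
Step 3 — Series combination: Z_total = R + L + C = 359 - j1.002e+05 Ω = 1.002e+05∠-89.8° Ω.
Step 4 — Source phasor: V = 11.8∠-90.0° V = 0 - j11.8 V.
Step 5 — Ohm's law: I = V / Z_total = (0 - j11.8) / (359 - j1.002e+05) = 0.0001178 - j4.22e-07 A.
Step 6 — Convert to polar: |I| = 0.0001178 A, ∠I = -0.2°.

I = 0.0001178∠-0.2° A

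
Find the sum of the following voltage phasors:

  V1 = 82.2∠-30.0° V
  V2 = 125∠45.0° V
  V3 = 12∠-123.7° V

Step 1 — Convert each phasor to rectangular form:
  V1 = 82.2·(cos(-30.0°) + j·sin(-30.0°)) = 71.19 - j41.1 V
  V2 = 125·(cos(45.0°) + j·sin(45.0°)) = 88.39 + j88.39 V
  V3 = 12·(cos(-123.7°) + j·sin(-123.7°)) = -6.658 - j9.983 V
Step 2 — Sum components: V_total = 152.9 + j37.3 V.
Step 3 — Convert to polar: |V_total| = 157.4 V, ∠V_total = 13.7°.

V_total = 157.4∠13.7° V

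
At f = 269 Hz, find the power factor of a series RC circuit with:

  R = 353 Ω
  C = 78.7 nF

Step 1 — Angular frequency: ω = 2π·f = 2π·269 = 1690 rad/s.
Step 2 — Component impedances:
  R: Z = R = 353 Ω
  C: Z = 1/(jωC) = -j/(ω·C) = 0 - j7518 Ω
Step 3 — Series combination: Z_total = R + C = 353 - j7518 Ω = 7526∠-87.3° Ω.
Step 4 — Power factor: PF = cos(φ) = Re(Z)/|Z| = 353/7526 = 0.0469.
Step 5 — Type: Im(Z) = -7518 ⇒ leading (phase φ = -87.3°).

PF = 0.0469 (leading, φ = -87.3°)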